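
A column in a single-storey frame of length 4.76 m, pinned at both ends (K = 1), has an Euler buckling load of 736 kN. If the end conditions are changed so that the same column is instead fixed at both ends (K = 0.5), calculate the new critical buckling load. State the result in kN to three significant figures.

P_cr ∝ 1/K², so P_cr,new = P_cr,old × (K_old/K_new)² = 736 × (1/0.5)²
= 736 × 4.000 = 2940 kN

P_cr ≈ 2940 kN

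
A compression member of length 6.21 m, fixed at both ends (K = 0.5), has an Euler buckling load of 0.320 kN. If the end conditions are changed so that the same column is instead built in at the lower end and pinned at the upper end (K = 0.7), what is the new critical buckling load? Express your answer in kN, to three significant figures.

P_cr ≈ 0.163 kN

P_cr ∝ 1/K², so P_cr,new = P_cr,old × (K_old/K_new)² = 0.320 × (0.5/0.7)²
= 0.320 × 0.5102 = 0.163 kN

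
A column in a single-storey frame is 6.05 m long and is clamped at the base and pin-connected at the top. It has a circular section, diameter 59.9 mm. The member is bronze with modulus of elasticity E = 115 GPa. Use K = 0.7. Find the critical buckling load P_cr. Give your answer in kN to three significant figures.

I = πd⁴/64 = π×59.9⁴/64 = 6.319×10^5 mm⁴
I = 6.319×10^5 mm⁴ = 6.319×10^-7 m⁴
Effective length L_e = K·L = 0.7 × 6.05 = 4.235 m
P_cr = π²EI / L_e² = π² × 115×10⁹ × 6.319×10^-7 / 4.235² = 3.999×10^4 N

P_cr ≈ 40.0 kN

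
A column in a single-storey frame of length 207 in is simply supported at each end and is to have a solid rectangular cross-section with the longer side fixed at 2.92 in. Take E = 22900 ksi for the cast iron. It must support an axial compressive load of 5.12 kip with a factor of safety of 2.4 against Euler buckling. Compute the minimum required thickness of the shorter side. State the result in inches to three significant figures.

b ≈ 2.12 in

Required P_cr = n·P = 2.4 × 5.12 = 12.29 kip
L_e = K·L = 1 × 207 = 207.0 in
Required I = P_cr·L_e²/(π²E) = 1.229×10^4 × 207.0² / (π² × 2.29×10^7) = 2.330 in⁴
Rectangle, weak axis: I_min = h·b³/12 with h = 2.92 in fixed  ⇒  b = (12I/h)^(1/3) = 2.12 in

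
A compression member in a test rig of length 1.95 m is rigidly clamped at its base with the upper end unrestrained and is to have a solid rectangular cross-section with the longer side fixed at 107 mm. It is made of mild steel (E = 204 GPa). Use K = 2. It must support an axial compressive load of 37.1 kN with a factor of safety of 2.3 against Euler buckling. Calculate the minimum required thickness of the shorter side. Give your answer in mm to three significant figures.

Required P_cr = n·P = 2.3 × 37.1 = 85.33 kN
L_e = K·L = 2 × 1.95 = 3.900 m
Required I = P_cr·L_e²/(π²E) = 8.533×10^4 × 3.900² / (π² × 2.04×10^11) = 6.446×10^-7 m⁴
I_req = 6.446×10^5 mm⁴
Rectangle, weak axis: I_min = h·b³/12 with h = 107 mm fixed  ⇒  b = (12I/h)^(1/3) = 41.7 mm

b ≈ 41.7 mm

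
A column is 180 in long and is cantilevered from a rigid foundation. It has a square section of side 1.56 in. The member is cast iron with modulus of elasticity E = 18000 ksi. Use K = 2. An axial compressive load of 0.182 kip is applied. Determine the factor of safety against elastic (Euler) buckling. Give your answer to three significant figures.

n ≈ 3.72

I = a⁴/12 = 1.56⁴/12 = 0.4935 in⁴
Effective length L_e = K·L = 2 × 180 = 360.0 in
P_cr = π²EI / L_e² = π² × 18000×10³ × 0.4935 / 360.0² = 676.5 lb
Factor of safety n = P_cr / P = 0.67653 / 0.182 = 3.72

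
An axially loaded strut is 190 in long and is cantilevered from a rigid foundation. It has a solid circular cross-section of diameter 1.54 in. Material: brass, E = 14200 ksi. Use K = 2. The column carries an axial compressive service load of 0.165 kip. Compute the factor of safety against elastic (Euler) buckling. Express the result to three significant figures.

I = πd⁴/64 = π×1.54⁴/64 = 0.2761 in⁴
Effective length L_e = K·L = 2 × 190 = 380.0 in
P_cr = π²EI / L_e² = π² × 14200×10³ × 0.2761 / 380.0² = 268.0 lb
Factor of safety n = P_cr / P = 0.26796 / 0.165 = 1.62

n ≈ 1.62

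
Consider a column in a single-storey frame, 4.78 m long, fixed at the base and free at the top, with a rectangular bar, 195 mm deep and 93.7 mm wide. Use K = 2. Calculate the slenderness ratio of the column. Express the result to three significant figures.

Buckling occurs about the weak axis: I_min = h·b³/12 with b = 93.7 mm (the shorter side).
I_min = 195×93.7³/12 = 1.337×10^7 mm⁴
A = 1.827×10^4 mm²;  r_min = √(I/A) = √(1.337×10^7/1.827×10^4) = 27.05 mm
L_e = K·L = 2 × 4.78 m = 9.560 m = 9560.0 mm
λ = L_e / r_min = 9560.0 / 27.05 = 353

λ ≈ 353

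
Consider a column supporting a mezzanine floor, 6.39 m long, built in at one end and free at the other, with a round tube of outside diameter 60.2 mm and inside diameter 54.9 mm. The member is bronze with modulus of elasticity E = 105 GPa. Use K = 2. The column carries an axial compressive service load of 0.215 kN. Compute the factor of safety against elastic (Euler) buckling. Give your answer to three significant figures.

d_o = 60.2 mm, d_i = 54.9 mm
I = π(d_o⁴ − d_i⁴)/64 = π(60.2⁴ − 54.90⁴)/64 = 1.988×10^5 mm⁴
I = 1.988×10^5 mm⁴ = 1.988×10^-7 m⁴
Effective length L_e = K·L = 2 × 6.39 = 12.78 m
P_cr = π²EI / L_e² = π² × 105×10⁹ × 1.988×10^-7 / 12.78² = 1.261×10^3 N
Factor of safety n = P_cr / P = 1.2612 / 0.215 = 5.87

n ≈ 5.87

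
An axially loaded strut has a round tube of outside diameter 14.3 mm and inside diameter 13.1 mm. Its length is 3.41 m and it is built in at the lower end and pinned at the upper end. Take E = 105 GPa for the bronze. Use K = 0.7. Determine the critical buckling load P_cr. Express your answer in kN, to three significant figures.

d_o = 14.3 mm, d_i = 13.1 mm
I = π(d_o⁴ − d_i⁴)/64 = π(14.3⁴ − 13.10⁴)/64 = 607.0 mm⁴
I = 607.0 mm⁴ = 6.070×10^-10 m⁴
Effective length L_e = K·L = 0.7 × 3.41 = 2.387 m
P_cr = π²EI / L_e² = π² × 105×10⁹ × 6.070×10^-10 / 2.387² = 110.4 N

P_cr ≈ 0.110 kN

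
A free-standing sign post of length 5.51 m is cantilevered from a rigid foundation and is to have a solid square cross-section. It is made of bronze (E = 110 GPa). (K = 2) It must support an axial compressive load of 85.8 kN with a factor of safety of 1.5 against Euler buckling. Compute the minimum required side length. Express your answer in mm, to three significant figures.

a ≈ 115 mm

Required P_cr = n·P = 1.5 × 85.8 = 128.7 kN
L_e = K·L = 2 × 5.51 = 11.02 m
Required I = P_cr·L_e²/(π²E) = 1.287×10^5 × 11.02² / (π² × 1.10×10^11) = 1.440×10^-5 m⁴
I_req = 1.440×10^7 mm⁴
Solid square: I = a⁴/12  ⇒  a = (12I)^(1/4) = (12×1.440×10^7)^(1/4) = 115 mm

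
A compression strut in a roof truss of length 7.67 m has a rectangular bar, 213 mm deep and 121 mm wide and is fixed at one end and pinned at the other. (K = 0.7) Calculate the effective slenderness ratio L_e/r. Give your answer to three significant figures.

Buckling occurs about the weak axis: I_min = h·b³/12 with b = 121 mm (the shorter side).
I_min = 213×121³/12 = 3.145×10^7 mm⁴
A = 2.577×10^4 mm²;  r_min = √(I/A) = √(3.145×10^7/2.577×10^4) = 34.93 mm
L_e = K·L = 0.7 × 7.67 m = 5.369 m = 5369.0 mm
λ = L_e / r_min = 5369.0 / 34.93 = 154

λ ≈ 154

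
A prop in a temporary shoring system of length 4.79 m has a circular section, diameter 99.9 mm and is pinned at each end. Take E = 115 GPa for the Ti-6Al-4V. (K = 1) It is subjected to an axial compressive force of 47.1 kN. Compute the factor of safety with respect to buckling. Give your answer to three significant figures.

n ≈ 5.13

I = πd⁴/64 = π×99.9⁴/64 = 4.889×10^6 mm⁴
I = 4.889×10^6 mm⁴ = 4.889×10^-6 m⁴
Effective length L_e = K·L = 1 × 4.79 = 4.790 m
P_cr = π²EI / L_e² = π² × 115×10⁹ × 4.889×10^-6 / 4.790² = 2.419×10^5 N
Factor of safety n = P_cr / P = 241.86 / 47.1 = 5.13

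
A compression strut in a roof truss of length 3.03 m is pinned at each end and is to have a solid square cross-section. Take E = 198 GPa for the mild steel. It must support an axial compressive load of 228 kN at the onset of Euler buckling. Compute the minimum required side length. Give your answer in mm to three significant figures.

a ≈ 59.9 mm

L_e = K·L = 1 × 3.03 = 3.030 m
Required I = P_cr·L_e²/(π²E) = 2.280×10^5 × 3.030² / (π² × 1.98×10^11) = 1.071×10^-6 m⁴
I_req = 1.071×10^6 mm⁴
Solid square: I = a⁴/12  ⇒  a = (12I)^(1/4) = (12×1.071×10^6)^(1/4) = 59.9 mm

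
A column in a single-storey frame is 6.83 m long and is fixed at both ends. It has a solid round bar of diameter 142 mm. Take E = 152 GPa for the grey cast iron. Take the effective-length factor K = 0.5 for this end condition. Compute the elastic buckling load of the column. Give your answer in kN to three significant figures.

P_cr ≈ 2570 kN

I = πd⁴/64 = π×142⁴/64 = 1.996×10^7 mm⁴
I = 1.996×10^7 mm⁴ = 1.996×10^-5 m⁴
Effective length L_e = K·L = 0.5 × 6.83 = 3.415 m
P_cr = π²EI / L_e² = π² × 152×10⁹ × 1.996×10^-5 / 3.415² = 2.567×10^6 N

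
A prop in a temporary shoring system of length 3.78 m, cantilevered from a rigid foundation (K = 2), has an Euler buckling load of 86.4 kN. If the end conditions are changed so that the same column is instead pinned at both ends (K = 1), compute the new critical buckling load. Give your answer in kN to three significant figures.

P_cr ≈ 346 kN

P_cr ∝ 1/K², so P_cr,new = P_cr,old × (K_old/K_new)² = 86.4 × (2/1)²
= 86.4 × 4.000 = 346 kN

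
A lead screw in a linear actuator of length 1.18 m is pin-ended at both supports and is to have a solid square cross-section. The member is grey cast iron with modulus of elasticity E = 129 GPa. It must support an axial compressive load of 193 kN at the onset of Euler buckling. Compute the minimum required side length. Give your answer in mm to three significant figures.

a ≈ 39.9 mm

L_e = K·L = 1 × 1.18 = 1.180 m
Required I = P_cr·L_e²/(π²E) = 1.930×10^5 × 1.180² / (π² × 1.29×10^11) = 2.111×10^-7 m⁴
I_req = 2.111×10^5 mm⁴
Solid square: I = a⁴/12  ⇒  a = (12I)^(1/4) = (12×2.111×10^5)^(1/4) = 39.9 mm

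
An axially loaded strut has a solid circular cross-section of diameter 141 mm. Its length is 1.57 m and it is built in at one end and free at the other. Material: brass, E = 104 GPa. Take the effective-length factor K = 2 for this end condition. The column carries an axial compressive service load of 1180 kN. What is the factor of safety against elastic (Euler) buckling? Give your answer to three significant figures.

I = πd⁴/64 = π×141⁴/64 = 1.940×10^7 mm⁴
I = 1.940×10^7 mm⁴ = 1.940×10^-5 m⁴
Effective length L_e = K·L = 2 × 1.57 = 3.140 m
P_cr = π²EI / L_e² = π² × 104×10⁹ × 1.940×10^-5 / 3.140² = 2.020×10^6 N
Factor of safety n = P_cr / P = 2019.9 / 1180 = 1.71

n ≈ 1.71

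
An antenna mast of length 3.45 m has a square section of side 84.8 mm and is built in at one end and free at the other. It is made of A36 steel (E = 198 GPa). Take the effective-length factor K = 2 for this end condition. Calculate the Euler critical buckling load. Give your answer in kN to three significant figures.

I = a⁴/12 = 84.8⁴/12 = 4.309×10^6 mm⁴
I = 4.309×10^6 mm⁴ = 4.309×10^-6 m⁴
Effective length L_e = K·L = 2 × 3.45 = 6.900 m
P_cr = π²EI / L_e² = π² × 198×10⁹ × 4.309×10^-6 / 6.900² = 1.769×10^5 N

P_cr ≈ 177 kN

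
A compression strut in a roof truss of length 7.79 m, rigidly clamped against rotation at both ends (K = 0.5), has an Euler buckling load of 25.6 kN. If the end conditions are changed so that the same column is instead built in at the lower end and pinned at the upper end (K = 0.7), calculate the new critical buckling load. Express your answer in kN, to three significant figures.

P_cr ∝ 1/K², so P_cr,new = P_cr,old × (K_old/K_new)² = 25.6 × (0.5/0.7)²
= 25.6 × 0.5102 = 13.1 kN

P_cr ≈ 13.1 kN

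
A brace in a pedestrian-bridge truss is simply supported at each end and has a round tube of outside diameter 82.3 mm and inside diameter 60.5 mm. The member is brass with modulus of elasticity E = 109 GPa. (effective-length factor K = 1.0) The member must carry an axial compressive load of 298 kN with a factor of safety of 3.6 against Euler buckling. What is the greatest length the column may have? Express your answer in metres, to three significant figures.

L_max ≈ 1.26 m

d_o = 82.3 mm, d_i = 60.5 mm
I = π(d_o⁴ − d_i⁴)/64 = π(82.3⁴ − 60.50⁴)/64 = 1.594×10^6 mm⁴
I = 1.594×10^-6 m⁴
Required critical load P_cr = n·P = 3.6 × 298 = 1073 kN = 1.073×10^6 N
From P_cr = π²EI/(K·L)²:  L = (1/K)·√(π²EI/P_cr) = (1/1)·√(π²×1.09×10^11×1.594×10^-6/1.073×10^6)
L = 1.26 m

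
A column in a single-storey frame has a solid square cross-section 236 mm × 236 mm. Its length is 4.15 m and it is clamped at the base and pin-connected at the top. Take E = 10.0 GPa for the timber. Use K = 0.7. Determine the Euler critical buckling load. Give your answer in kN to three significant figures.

P_cr ≈ 3020 kN

I = a⁴/12 = 236⁴/12 = 2.585×10^8 mm⁴
I = 2.585×10^8 mm⁴ = 2.585×10^-4 m⁴
Effective length L_e = K·L = 0.7 × 4.15 = 2.905 m
P_cr = π²EI / L_e² = π² × 10.0×10⁹ × 2.585×10^-4 / 2.905² = 3.023×10^6 N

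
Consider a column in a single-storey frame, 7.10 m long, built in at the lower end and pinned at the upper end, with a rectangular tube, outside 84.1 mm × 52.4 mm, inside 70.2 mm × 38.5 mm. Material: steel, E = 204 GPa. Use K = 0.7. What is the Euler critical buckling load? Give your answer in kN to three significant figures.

Weak-axis I_min = (h_o·b_o³ − h_i·b_i³)/12 with b_o = 52.4, b_i = 38.50 mm (shorter outer/inner sides).
I_min = (84.1×52.4³ − 70.20×38.50³)/12 = 6.745×10^5 mm⁴
I = 6.745×10^5 mm⁴ = 6.745×10^-7 m⁴
Effective length L_e = K·L = 0.7 × 7.10 = 4.970 m
P_cr = π²EI / L_e² = π² × 204×10⁹ × 6.745×10^-7 / 4.970² = 5.498×10^4 N

P_cr ≈ 55.0 kN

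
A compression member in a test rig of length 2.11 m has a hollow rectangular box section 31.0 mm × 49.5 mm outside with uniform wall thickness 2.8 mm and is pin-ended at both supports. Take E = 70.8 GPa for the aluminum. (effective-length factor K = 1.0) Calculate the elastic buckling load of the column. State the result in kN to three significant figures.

Inner dimensions: h_i = 49.5 − 2×2.8 = 43.90 mm, b_i = 31.0 − 2×2.8 = 25.40 mm
Weak-axis I_min = (h_o·b_o³ − h_i·b_i³)/12 with b_o = 31.0, b_i = 25.40 mm (shorter outer/inner sides).
I_min = (49.5×31.0³ − 43.90×25.40³)/12 = 6.294×10^4 mm⁴
I = 6.294×10^4 mm⁴ = 6.294×10^-8 m⁴
Effective length L_e = K·L = 1 × 2.11 = 2.110 m
P_cr = π²EI / L_e² = π² × 70.8×10⁹ × 6.294×10^-8 / 2.110² = 9.878×10^3 N

P_cr ≈ 9.88 kN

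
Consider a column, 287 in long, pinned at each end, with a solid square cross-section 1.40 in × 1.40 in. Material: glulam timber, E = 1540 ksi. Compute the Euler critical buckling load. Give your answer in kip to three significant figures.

I = a⁴/12 = 1.40⁴/12 = 0.3201 in⁴
Effective length L_e = K·L = 1 × 287 = 287.0 in
P_cr = π²EI / L_e² = π² × 1540×10³ × 0.3201 / 287.0² = 59.07 lb

P_cr ≈ 0.0591 kip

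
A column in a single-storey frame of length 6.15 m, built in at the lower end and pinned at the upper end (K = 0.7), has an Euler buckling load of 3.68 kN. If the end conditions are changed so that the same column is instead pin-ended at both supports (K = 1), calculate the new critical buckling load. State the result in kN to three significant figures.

P_cr ≈ 1.80 kN

P_cr ∝ 1/K², so P_cr,new = P_cr,old × (K_old/K_new)² = 3.68 × (0.7/1)²
= 3.68 × 0.4900 = 1.80 kN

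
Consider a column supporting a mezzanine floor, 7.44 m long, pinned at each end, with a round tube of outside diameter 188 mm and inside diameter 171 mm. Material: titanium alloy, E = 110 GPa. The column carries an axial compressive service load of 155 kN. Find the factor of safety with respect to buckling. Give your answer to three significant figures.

d_o = 188 mm, d_i = 171 mm
I = π(d_o⁴ − d_i⁴)/64 = π(188⁴ − 171.0⁴)/64 = 1.935×10^7 mm⁴
I = 1.935×10^7 mm⁴ = 1.935×10^-5 m⁴
Effective length L_e = K·L = 1 × 7.44 = 7.440 m
P_cr = π²EI / L_e² = π² × 110×10⁹ × 1.935×10^-5 / 7.440² = 3.795×10^5 N
Factor of safety n = P_cr / P = 379.48 / 155 = 2.45

n ≈ 2.45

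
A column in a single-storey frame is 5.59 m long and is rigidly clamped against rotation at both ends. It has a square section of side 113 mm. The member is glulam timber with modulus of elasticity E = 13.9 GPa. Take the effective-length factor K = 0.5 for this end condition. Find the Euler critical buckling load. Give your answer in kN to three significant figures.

I = a⁴/12 = 113⁴/12 = 1.359×10^7 mm⁴
I = 1.359×10^7 mm⁴ = 1.359×10^-5 m⁴
Effective length L_e = K·L = 0.5 × 5.59 = 2.795 m
P_cr = π²EI / L_e² = π² × 13.9×10⁹ × 1.359×10^-5 / 2.795² = 2.386×10^5 N

P_cr ≈ 239 kN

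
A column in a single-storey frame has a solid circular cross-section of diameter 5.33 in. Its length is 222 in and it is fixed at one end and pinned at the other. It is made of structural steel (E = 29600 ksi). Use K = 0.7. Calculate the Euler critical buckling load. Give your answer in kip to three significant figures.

P_cr ≈ 479 kip

I = πd⁴/64 = π×5.33⁴/64 = 39.62 in⁴
Effective length L_e = K·L = 0.7 × 222 = 155.4 in
P_cr = π²EI / L_e² = π² × 29600×10³ × 39.62 / 155.4² = 4.793×10^5 lb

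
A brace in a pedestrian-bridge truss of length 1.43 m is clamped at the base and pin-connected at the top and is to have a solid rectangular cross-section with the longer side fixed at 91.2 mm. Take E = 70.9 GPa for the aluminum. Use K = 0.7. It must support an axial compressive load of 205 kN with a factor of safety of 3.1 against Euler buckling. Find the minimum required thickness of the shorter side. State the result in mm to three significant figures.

Required P_cr = n·P = 3.1 × 205 = 635.5 kN
L_e = K·L = 0.7 × 1.43 = 1.001 m
Required I = P_cr·L_e²/(π²E) = 6.355×10^5 × 1.001² / (π² × 7.09×10^10) = 9.100×10^-7 m⁴
I_req = 9.100×10^5 mm⁴
Rectangle, weak axis: I_min = h·b³/12 with h = 91.2 mm fixed  ⇒  b = (12I/h)^(1/3) = 49.3 mm

b ≈ 49.3 mm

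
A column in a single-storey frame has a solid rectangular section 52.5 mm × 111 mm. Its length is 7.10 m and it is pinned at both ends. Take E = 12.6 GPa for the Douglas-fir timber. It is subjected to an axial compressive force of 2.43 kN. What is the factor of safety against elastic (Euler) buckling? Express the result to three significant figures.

n ≈ 1.36

Buckling occurs about the weak axis: I_min = h·b³/12 with b = 52.5 mm (the shorter side).
I_min = 111×52.5³/12 = 1.339×10^6 mm⁴
I = 1.339×10^6 mm⁴ = 1.339×10^-6 m⁴
Effective length L_e = K·L = 1 × 7.10 = 7.100 m
P_cr = π²EI / L_e² = π² × 12.6×10⁹ × 1.339×10^-6 / 7.100² = 3.302×10^3 N
Factor of safety n = P_cr / P = 3.3020 / 2.43 = 1.36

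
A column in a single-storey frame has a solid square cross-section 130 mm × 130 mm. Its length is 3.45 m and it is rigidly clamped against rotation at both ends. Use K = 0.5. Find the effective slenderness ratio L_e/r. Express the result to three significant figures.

For a square r = a/√12 = 130/√12 = 37.53 mm
L_e = K·L = 0.5 × 3.45 m = 1.725 m = 1725.0 mm
λ = L_e / r_min = 1725.0 / 37.53 = 46.0

λ ≈ 46.0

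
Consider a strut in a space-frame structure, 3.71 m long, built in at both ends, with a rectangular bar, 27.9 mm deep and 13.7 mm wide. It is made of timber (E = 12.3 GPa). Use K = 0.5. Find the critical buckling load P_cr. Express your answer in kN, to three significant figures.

Buckling occurs about the weak axis: I_min = h·b³/12 with b = 13.7 mm (the shorter side).
I_min = 27.9×13.7³/12 = 5.978×10^3 mm⁴
I = 5.978×10^3 mm⁴ = 5.978×10^-9 m⁴
Effective length L_e = K·L = 0.5 × 3.71 = 1.855 m
P_cr = π²EI / L_e² = π² × 12.3×10⁹ × 5.978×10^-9 / 1.855² = 210.9 N

P_cr ≈ 0.211 kN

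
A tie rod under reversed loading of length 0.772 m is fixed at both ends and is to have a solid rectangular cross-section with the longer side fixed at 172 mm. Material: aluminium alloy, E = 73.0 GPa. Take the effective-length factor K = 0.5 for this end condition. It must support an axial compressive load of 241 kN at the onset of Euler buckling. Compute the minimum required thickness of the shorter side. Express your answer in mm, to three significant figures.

b ≈ 15.1 mm

L_e = K·L = 0.5 × 0.772 = 0.3860 m
Required I = P_cr·L_e²/(π²E) = 2.410×10^5 × 0.3860² / (π² × 7.30×10^10) = 4.984×10^-8 m⁴
I_req = 4.984×10^4 mm⁴
Rectangle, weak axis: I_min = h·b³/12 with h = 172 mm fixed  ⇒  b = (12I/h)^(1/3) = 15.1 mm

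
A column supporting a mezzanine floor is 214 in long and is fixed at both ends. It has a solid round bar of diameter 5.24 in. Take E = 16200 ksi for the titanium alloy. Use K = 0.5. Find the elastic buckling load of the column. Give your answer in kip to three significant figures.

I = πd⁴/64 = π×5.24⁴/64 = 37.01 in⁴
Effective length L_e = K·L = 0.5 × 214 = 107.0 in
P_cr = π²EI / L_e² = π² × 16200×10³ × 37.01 / 107.0² = 5.168×10^5 lb

P_cr ≈ 517 kip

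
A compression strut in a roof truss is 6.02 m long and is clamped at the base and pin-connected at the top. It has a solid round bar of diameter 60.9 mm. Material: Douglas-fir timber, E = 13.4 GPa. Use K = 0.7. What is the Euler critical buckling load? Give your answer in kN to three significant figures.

P_cr ≈ 5.03 kN

I = πd⁴/64 = π×60.9⁴/64 = 6.752×10^5 mm⁴
I = 6.752×10^5 mm⁴ = 6.752×10^-7 m⁴
Effective length L_e = K·L = 0.7 × 6.02 = 4.214 m
P_cr = π²EI / L_e² = π² × 13.4×10⁹ × 6.752×10^-7 / 4.214² = 5.029×10^3 N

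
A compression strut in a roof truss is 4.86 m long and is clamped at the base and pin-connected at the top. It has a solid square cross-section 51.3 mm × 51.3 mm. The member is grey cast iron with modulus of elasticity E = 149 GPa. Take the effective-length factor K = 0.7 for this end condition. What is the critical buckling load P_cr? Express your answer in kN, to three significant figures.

I = a⁴/12 = 51.3⁴/12 = 5.771×10^5 mm⁴
I = 5.771×10^5 mm⁴ = 5.771×10^-7 m⁴
Effective length L_e = K·L = 0.7 × 4.86 = 3.402 m
P_cr = π²EI / L_e² = π² × 149×10⁹ × 5.771×10^-7 / 3.402² = 7.333×10^4 N

P_cr ≈ 73.3 kN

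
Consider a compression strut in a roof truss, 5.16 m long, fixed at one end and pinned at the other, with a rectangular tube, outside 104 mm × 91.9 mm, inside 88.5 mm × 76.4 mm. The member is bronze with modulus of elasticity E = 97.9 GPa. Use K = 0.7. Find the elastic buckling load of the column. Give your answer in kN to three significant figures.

P_cr ≈ 255 kN

Weak-axis I_min = (h_o·b_o³ − h_i·b_i³)/12 with b_o = 91.9, b_i = 76.40 mm (shorter outer/inner sides).
I_min = (104×91.9³ − 88.50×76.40³)/12 = 3.438×10^6 mm⁴
I = 3.438×10^6 mm⁴ = 3.438×10^-6 m⁴
Effective length L_e = K·L = 0.7 × 5.16 = 3.612 m
P_cr = π²EI / L_e² = π² × 97.9×10⁹ × 3.438×10^-6 / 3.612² = 2.546×10^5 N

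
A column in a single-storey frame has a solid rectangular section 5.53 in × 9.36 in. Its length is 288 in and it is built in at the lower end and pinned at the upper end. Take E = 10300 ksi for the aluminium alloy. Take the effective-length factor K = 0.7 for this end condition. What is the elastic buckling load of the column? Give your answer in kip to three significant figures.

P_cr ≈ 330 kip

Buckling occurs about the weak axis: I_min = h·b³/12 with b = 5.53 in (the shorter side).
I_min = 9.36×5.53³/12 = 131.9 in⁴
Effective length L_e = K·L = 0.7 × 288 = 201.6 in
P_cr = π²EI / L_e² = π² × 10300×10³ × 131.9 / 201.6² = 3.299×10^5 lb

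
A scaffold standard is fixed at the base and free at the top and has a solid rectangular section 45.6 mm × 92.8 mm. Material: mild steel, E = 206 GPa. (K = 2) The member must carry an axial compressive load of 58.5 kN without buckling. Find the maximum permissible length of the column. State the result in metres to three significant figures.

Buckling occurs about the weak axis: I_min = h·b³/12 with b = 45.6 mm (the shorter side).
I_min = 92.8×45.6³/12 = 7.333×10^5 mm⁴
I = 7.333×10^-7 m⁴
At the buckling limit P_cr = P = 5.850×10^4 N
From P_cr = π²EI/(K·L)²:  L = (1/K)·√(π²EI/P_cr) = (1/2)·√(π²×2.06×10^11×7.333×10^-7/5.850×10^4)
L = 2.52 m

L_max ≈ 2.52 m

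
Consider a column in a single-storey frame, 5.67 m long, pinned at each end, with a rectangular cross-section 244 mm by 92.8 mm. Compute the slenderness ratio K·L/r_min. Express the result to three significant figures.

For a rectangle r_min = b/√12 = 92.8/√12 = 26.79 mm
L_e = K·L = 1 × 5.67 m = 5.670 m = 5670.0 mm
λ = L_e / r_min = 5670.0 / 26.79 = 212

λ ≈ 212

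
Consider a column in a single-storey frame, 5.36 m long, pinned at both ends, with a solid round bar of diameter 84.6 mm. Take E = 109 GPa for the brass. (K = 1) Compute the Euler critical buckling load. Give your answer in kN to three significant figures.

P_cr ≈ 94.2 kN

I = πd⁴/64 = π×84.6⁴/64 = 2.514×10^6 mm⁴
I = 2.514×10^6 mm⁴ = 2.514×10^-6 m⁴
Effective length L_e = K·L = 1 × 5.36 = 5.360 m
P_cr = π²EI / L_e² = π² × 109×10⁹ × 2.514×10^-6 / 5.360² = 9.416×10^4 N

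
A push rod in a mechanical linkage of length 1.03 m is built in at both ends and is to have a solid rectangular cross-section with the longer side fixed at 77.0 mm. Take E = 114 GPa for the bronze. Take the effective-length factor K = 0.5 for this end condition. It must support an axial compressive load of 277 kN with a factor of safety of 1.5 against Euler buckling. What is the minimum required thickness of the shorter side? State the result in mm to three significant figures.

b ≈ 24.8 mm

Required P_cr = n·P = 1.5 × 277 = 415.5 kN
L_e = K·L = 0.5 × 1.03 = 0.5150 m
Required I = P_cr·L_e²/(π²E) = 4.155×10^5 × 0.5150² / (π² × 1.14×10^11) = 9.794×10^-8 m⁴
I_req = 9.794×10^4 mm⁴
Rectangle, weak axis: I_min = h·b³/12 with h = 77.0 mm fixed  ⇒  b = (12I/h)^(1/3) = 24.8 mm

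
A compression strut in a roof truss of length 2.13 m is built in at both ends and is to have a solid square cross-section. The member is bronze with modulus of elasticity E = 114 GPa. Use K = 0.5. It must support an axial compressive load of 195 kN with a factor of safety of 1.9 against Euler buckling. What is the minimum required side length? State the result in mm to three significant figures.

a ≈ 46.0 mm

Required P_cr = n·P = 1.9 × 195 = 370.5 kN
L_e = K·L = 0.5 × 2.13 = 1.065 m
Required I = P_cr·L_e²/(π²E) = 3.705×10^5 × 1.065² / (π² × 1.14×10^11) = 3.735×10^-7 m⁴
I_req = 3.735×10^5 mm⁴
Solid square: I = a⁴/12  ⇒  a = (12I)^(1/4) = (12×3.735×10^5)^(1/4) = 46.0 mm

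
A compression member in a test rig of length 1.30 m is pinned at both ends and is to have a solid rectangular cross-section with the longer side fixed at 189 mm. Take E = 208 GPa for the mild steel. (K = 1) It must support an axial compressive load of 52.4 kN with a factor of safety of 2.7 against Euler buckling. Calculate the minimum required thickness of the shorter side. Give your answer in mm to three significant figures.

b ≈ 19.5 mm

Required P_cr = n·P = 2.7 × 52.4 = 141.5 kN
L_e = K·L = 1 × 1.30 = 1.300 m
Required I = P_cr·L_e²/(π²E) = 1.415×10^5 × 1.300² / (π² × 2.08×10^11) = 1.165×10^-7 m⁴
I_req = 1.165×10^5 mm⁴
Rectangle, weak axis: I_min = h·b³/12 with h = 189 mm fixed  ⇒  b = (12I/h)^(1/3) = 19.5 mm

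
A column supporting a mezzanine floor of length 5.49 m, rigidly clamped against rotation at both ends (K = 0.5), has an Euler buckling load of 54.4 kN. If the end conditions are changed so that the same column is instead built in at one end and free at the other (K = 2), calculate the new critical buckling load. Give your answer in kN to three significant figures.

P_cr ∝ 1/K², so P_cr,new = P_cr,old × (K_old/K_new)² = 54.4 × (0.5/2)²
= 54.4 × 0.06250 = 3.40 kN

P_cr ≈ 3.40 kN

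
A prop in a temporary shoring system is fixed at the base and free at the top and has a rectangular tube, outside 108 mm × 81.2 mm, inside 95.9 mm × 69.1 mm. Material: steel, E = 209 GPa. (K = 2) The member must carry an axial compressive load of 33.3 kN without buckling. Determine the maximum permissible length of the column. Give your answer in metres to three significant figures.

L_max ≈ 5.81 m

Weak-axis I_min = (h_o·b_o³ − h_i·b_i³)/12 with b_o = 81.2, b_i = 69.10 mm (shorter outer/inner sides).
I_min = (108×81.2³ − 95.90×69.10³)/12 = 2.182×10^6 mm⁴
I = 2.182×10^-6 m⁴
At the buckling limit P_cr = P = 3.330×10^4 N
From P_cr = π²EI/(K·L)²:  L = (1/K)·√(π²EI/P_cr) = (1/2)·√(π²×2.09×10^11×2.182×10^-6/3.330×10^4)
L = 5.81 m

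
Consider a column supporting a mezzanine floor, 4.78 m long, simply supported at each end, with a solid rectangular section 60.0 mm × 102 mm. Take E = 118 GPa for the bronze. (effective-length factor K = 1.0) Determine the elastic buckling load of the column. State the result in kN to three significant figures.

P_cr ≈ 93.6 kN

Buckling occurs about the weak axis: I_min = h·b³/12 with b = 60.0 mm (the shorter side).
I_min = 102×60.0³/12 = 1.836×10^6 mm⁴
I = 1.836×10^6 mm⁴ = 1.836×10^-6 m⁴
Effective length L_e = K·L = 1 × 4.78 = 4.780 m
P_cr = π²EI / L_e² = π² × 118×10⁹ × 1.836×10^-6 / 4.780² = 9.358×10^4 N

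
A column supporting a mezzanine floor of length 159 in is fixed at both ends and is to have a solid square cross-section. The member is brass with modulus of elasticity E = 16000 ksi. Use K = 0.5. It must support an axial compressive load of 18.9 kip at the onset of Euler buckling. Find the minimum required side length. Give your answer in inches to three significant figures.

L_e = K·L = 0.5 × 159 = 79.50 in
Required I = P_cr·L_e²/(π²E) = 1.890×10^4 × 79.50² / (π² × 1.60×10^7) = 0.7564 in⁴
Solid square: I = a⁴/12  ⇒  a = (12I)^(1/4) = (12×0.7564)^(1/4) = 1.74 in

a ≈ 1.74 in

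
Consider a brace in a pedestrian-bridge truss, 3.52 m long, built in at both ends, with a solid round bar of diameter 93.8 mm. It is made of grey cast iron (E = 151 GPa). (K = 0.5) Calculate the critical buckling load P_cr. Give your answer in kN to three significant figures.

P_cr ≈ 1830 kN

I = πd⁴/64 = π×93.8⁴/64 = 3.800×10^6 mm⁴
I = 3.800×10^6 mm⁴ = 3.800×10^-6 m⁴
Effective length L_e = K·L = 0.5 × 3.52 = 1.760 m
P_cr = π²EI / L_e² = π² × 151×10⁹ × 3.800×10^-6 / 1.760² = 1.828×10^6 N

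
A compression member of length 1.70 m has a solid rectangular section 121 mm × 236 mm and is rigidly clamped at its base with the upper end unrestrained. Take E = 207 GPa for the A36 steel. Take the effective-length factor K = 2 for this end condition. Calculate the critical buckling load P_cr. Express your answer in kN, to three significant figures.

Buckling occurs about the weak axis: I_min = h·b³/12 with b = 121 mm (the shorter side).
I_min = 236×121³/12 = 3.484×10^7 mm⁴
I = 3.484×10^7 mm⁴ = 3.484×10^-5 m⁴
Effective length L_e = K·L = 2 × 1.70 = 3.400 m
P_cr = π²EI / L_e² = π² × 207×10⁹ × 3.484×10^-5 / 3.400² = 6.157×10^6 N

P_cr ≈ 6160 kN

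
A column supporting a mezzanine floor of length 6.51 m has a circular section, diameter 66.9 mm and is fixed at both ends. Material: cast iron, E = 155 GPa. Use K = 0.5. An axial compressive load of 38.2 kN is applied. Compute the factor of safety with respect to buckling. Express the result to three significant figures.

n ≈ 3.72

I = πd⁴/64 = π×66.9⁴/64 = 9.833×10^5 mm⁴
I = 9.833×10^5 mm⁴ = 9.833×10^-7 m⁴
Effective length L_e = K·L = 0.5 × 6.51 = 3.255 m
P_cr = π²EI / L_e² = π² × 155×10⁹ × 9.833×10^-7 / 3.255² = 1.420×10^5 N
Factor of safety n = P_cr / P = 141.97 / 38.2 = 3.72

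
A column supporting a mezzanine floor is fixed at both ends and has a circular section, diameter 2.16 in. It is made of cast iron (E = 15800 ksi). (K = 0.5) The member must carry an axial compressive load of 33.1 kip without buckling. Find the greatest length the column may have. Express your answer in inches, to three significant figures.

L_max ≈ 142 in

I = πd⁴/64 = π×2.16⁴/64 = 1.069 in⁴
At the buckling limit P_cr = P = 3.310×10^4 lb
From P_cr = π²EI/(K·L)²:  L = (1/K)·√(π²EI/P_cr) = (1/0.5)·√(π²×1.58×10^7×1.069/3.310×10^4)
L = 142 in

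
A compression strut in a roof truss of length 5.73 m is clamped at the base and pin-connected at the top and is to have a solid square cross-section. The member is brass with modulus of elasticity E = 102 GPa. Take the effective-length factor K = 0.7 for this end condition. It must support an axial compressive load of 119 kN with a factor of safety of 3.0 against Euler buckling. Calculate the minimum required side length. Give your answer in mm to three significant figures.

Required P_cr = n·P = 3.0 × 119 = 357.0 kN
L_e = K·L = 0.7 × 5.73 = 4.011 m
Required I = P_cr·L_e²/(π²E) = 3.570×10^5 × 4.011² / (π² × 1.02×10^11) = 5.705×10^-6 m⁴
I_req = 5.705×10^6 mm⁴
Solid square: I = a⁴/12  ⇒  a = (12I)^(1/4) = (12×5.705×10^6)^(1/4) = 91.0 mm

a ≈ 91.0 mm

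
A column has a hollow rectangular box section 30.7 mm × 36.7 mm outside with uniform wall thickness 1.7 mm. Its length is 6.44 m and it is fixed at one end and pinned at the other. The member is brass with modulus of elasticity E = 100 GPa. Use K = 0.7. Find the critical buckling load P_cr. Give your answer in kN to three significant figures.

P_cr ≈ 1.56 kN

Inner dimensions: h_i = 36.7 − 2×1.7 = 33.30 mm, b_i = 30.7 − 2×1.7 = 27.30 mm
Weak-axis I_min = (h_o·b_o³ − h_i·b_i³)/12 with b_o = 30.7, b_i = 27.30 mm (shorter outer/inner sides).
I_min = (36.7×30.7³ − 33.30×27.30³)/12 = 3.203×10^4 mm⁴
I = 3.203×10^4 mm⁴ = 3.203×10^-8 m⁴
Effective length L_e = K·L = 0.7 × 6.44 = 4.508 m
P_cr = π²EI / L_e² = π² × 100×10⁹ × 3.203×10^-8 / 4.508² = 1.556×10^3 N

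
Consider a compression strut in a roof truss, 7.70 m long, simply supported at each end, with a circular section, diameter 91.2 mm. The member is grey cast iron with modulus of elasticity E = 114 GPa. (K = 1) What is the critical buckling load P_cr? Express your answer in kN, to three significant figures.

I = πd⁴/64 = π×91.2⁴/64 = 3.396×10^6 mm⁴
I = 3.396×10^6 mm⁴ = 3.396×10^-6 m⁴
Effective length L_e = K·L = 1 × 7.70 = 7.700 m
P_cr = π²EI / L_e² = π² × 114×10⁹ × 3.396×10^-6 / 7.700² = 6.444×10^4 N

P_cr ≈ 64.4 kN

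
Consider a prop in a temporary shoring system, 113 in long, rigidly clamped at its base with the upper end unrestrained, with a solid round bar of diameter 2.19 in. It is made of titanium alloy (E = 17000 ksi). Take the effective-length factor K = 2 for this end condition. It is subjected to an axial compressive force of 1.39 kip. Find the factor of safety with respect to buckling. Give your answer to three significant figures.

n ≈ 2.67

I = πd⁴/64 = π×2.19⁴/64 = 1.129 in⁴
Effective length L_e = K·L = 2 × 113 = 226.0 in
P_cr = π²EI / L_e² = π² × 17000×10³ × 1.129 / 226.0² = 3.709×10^3 lb
Factor of safety n = P_cr / P = 3.7092 / 1.39 = 2.67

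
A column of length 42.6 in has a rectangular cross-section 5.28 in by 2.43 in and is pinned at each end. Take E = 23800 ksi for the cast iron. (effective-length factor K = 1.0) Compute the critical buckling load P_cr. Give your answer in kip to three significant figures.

Buckling occurs about the weak axis: I_min = h·b³/12 with b = 2.43 in (the shorter side).
I_min = 5.28×2.43³/12 = 6.314 in⁴
Effective length L_e = K·L = 1 × 42.6 = 42.60 in
P_cr = π²EI / L_e² = π² × 23800×10³ × 6.314 / 42.60² = 8.172×10^5 lb

P_cr ≈ 817 kip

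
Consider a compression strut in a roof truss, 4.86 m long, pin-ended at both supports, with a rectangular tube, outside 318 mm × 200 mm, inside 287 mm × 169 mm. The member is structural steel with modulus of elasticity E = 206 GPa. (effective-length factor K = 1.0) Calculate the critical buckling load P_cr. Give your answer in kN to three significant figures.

P_cr ≈ 8310 kN

Weak-axis I_min = (h_o·b_o³ − h_i·b_i³)/12 with b_o = 200, b_i = 169.0 mm (shorter outer/inner sides).
I_min = (318×200³ − 287.0×169.0³)/12 = 9.656×10^7 mm⁴
I = 9.656×10^7 mm⁴ = 9.656×10^-5 m⁴
Effective length L_e = K·L = 1 × 4.86 = 4.860 m
P_cr = π²EI / L_e² = π² × 206×10⁹ × 9.656×10^-5 / 4.860² = 8.312×10^6 N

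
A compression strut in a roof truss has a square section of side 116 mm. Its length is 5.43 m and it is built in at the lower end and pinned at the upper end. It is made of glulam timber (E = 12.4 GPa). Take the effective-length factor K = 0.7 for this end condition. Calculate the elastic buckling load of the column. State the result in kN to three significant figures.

P_cr ≈ 128 kN

I = a⁴/12 = 116⁴/12 = 1.509×10^7 mm⁴
I = 1.509×10^7 mm⁴ = 1.509×10^-5 m⁴
Effective length L_e = K·L = 0.7 × 5.43 = 3.801 m
P_cr = π²EI / L_e² = π² × 12.4×10⁹ × 1.509×10^-5 / 3.801² = 1.278×10^5 N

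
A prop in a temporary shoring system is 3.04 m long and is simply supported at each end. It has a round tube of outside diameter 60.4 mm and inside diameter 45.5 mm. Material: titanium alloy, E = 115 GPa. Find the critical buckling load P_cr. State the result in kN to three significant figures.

P_cr ≈ 54.4 kN

d_o = 60.4 mm, d_i = 45.5 mm
I = π(d_o⁴ − d_i⁴)/64 = π(60.4⁴ − 45.50⁴)/64 = 4.429×10^5 mm⁴
I = 4.429×10^5 mm⁴ = 4.429×10^-7 m⁴
Effective length L_e = K·L = 1 × 3.04 = 3.040 m
P_cr = π²EI / L_e² = π² × 115×10⁹ × 4.429×10^-7 / 3.040² = 5.440×10^4 N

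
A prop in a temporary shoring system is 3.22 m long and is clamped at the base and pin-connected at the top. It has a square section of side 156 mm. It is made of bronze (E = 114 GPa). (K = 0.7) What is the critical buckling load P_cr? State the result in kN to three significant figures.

P_cr ≈ 10900 kN

I = a⁴/12 = 156⁴/12 = 4.935×10^7 mm⁴
I = 4.935×10^7 mm⁴ = 4.935×10^-5 m⁴
Effective length L_e = K·L = 0.7 × 3.22 = 2.254 m
P_cr = π²EI / L_e² = π² × 114×10⁹ × 4.935×10^-5 / 2.254² = 1.093×10^7 N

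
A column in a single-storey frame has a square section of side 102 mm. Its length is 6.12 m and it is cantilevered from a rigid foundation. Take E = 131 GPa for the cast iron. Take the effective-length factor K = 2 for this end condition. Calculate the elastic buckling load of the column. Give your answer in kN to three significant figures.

P_cr ≈ 77.8 kN

I = a⁴/12 = 102⁴/12 = 9.020×10^6 mm⁴
I = 9.020×10^6 mm⁴ = 9.020×10^-6 m⁴
Effective length L_e = K·L = 2 × 6.12 = 12.24 m
P_cr = π²EI / L_e² = π² × 131×10⁹ × 9.020×10^-6 / 12.24² = 7.784×10^4 N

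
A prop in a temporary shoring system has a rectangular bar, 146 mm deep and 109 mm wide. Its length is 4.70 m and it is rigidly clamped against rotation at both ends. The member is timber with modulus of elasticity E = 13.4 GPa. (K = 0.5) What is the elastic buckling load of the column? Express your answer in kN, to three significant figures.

Buckling occurs about the weak axis: I_min = h·b³/12 with b = 109 mm (the shorter side).
I_min = 146×109³/12 = 1.576×10^7 mm⁴
I = 1.576×10^7 mm⁴ = 1.576×10^-5 m⁴
Effective length L_e = K·L = 0.5 × 4.70 = 2.350 m
P_cr = π²EI / L_e² = π² × 13.4×10⁹ × 1.576×10^-5 / 2.350² = 3.773×10^5 N

P_cr ≈ 377 kN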